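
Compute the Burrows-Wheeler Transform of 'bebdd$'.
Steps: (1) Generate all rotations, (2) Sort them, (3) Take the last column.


Rotations (sorted):
  0: $bebdd -> last char: d
  1: bdd$be -> last char: e
  2: bebdd$ -> last char: $
  3: d$bebd -> last char: d
  4: dd$beb -> last char: b
  5: ebdd$b -> last char: b


BWT = de$dbb


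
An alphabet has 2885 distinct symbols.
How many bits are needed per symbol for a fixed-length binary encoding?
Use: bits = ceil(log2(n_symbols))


log2(2885) = 11.4944
Bracket: 2^11 = 2048 < 2885 <= 2^12 = 4096
So ceil(log2(2885)) = 12

bits = ceil(log2(2885)) = ceil(11.4944) = 12 bits


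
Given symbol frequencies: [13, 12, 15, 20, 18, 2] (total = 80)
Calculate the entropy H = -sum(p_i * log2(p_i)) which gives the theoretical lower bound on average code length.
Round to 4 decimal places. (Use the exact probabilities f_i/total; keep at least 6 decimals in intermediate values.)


Per-symbol terms -p_i * log2(p_i) with p_i = f_i/80:
  p = 13/80 = 0.162500: log2(p) = -2.621488, -p*log2(p) = 0.425992
  p = 12/80 = 0.150000: log2(p) = -2.736966, -p*log2(p) = 0.410545
  p = 15/80 = 0.187500: log2(p) = -2.415037, -p*log2(p) = 0.452820
  p = 20/80 = 0.250000: log2(p) = -2.000000, -p*log2(p) = 0.500000
  p = 18/80 = 0.225000: log2(p) = -2.152003, -p*log2(p) = 0.484201
  p = 2/80 = 0.025000: log2(p) = -5.321928, -p*log2(p) = 0.133048
H = 0.425992 + 0.410545 + 0.452820 + 0.500000 + 0.484201 + 0.133048 = 2.406606

H = 2.4066 bits/symbol


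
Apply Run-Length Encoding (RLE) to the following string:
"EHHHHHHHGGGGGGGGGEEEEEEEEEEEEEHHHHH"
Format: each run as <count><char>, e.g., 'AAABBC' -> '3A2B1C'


Scanning runs left to right:
  i=0: run of 'E' x 1 -> '1E'
  i=1: run of 'H' x 7 -> '7H'
  i=8: run of 'G' x 9 -> '9G'
  i=17: run of 'E' x 13 -> '13E'
  i=30: run of 'H' x 5 -> '5H'

RLE = 1E7H9G13E5H


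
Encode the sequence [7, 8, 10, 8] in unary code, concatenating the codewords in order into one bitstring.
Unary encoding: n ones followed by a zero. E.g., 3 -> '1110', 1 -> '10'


Encode each number as n ones followed by a terminating 0:
  7 -> 11111110 (8 bits)
  8 -> 111111110 (9 bits)
  10 -> 11111111110 (11 bits)
  8 -> 111111110 (9 bits)
Total length = 8 + 9 + 11 + 9 = 37 bits.

Unary([7, 8, 10, 8]) = 1111111011111111011111111110111111110 (37 bits)


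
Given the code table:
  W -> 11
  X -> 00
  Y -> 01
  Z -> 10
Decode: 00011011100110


Decoding:
00 -> X
01 -> Y
10 -> Z
11 -> W
10 -> Z
01 -> Y
10 -> Z


Result: XYZWZYZ


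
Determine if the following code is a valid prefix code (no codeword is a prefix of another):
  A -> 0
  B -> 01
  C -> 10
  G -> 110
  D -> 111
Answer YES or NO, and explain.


Checking each pair (does one codeword prefix another?):
  A='0' vs B='01': prefix -- VIOLATION

NO -- this is NOT a valid prefix code. A (0) is a prefix of B (01).


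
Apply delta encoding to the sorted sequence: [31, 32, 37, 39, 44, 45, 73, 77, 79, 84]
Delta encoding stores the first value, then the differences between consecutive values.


First value: 31
Deltas:
  32 - 31 = 1
  37 - 32 = 5
  39 - 37 = 2
  44 - 39 = 5
  45 - 44 = 1
  73 - 45 = 28
  77 - 73 = 4
  79 - 77 = 2
  84 - 79 = 5


Delta encoded: [31, 1, 5, 2, 5, 1, 28, 4, 2, 5]


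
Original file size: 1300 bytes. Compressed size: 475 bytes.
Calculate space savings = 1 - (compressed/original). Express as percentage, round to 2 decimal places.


ratio = compressed/original = 475/1300 = 0.365385
savings = 1 - ratio = 1 - 0.365385 = 0.634615
as a percentage: 0.634615 * 100 = 63.46%

Space savings = 1 - 475/1300 = 63.46%


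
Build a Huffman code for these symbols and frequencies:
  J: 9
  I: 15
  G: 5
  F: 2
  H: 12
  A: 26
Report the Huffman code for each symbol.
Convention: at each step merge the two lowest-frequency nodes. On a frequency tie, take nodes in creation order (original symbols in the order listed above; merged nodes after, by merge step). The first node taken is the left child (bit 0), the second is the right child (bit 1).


Huffman tree construction:
Step 1: Merge F(2) + G(5) = 7
Step 2: Merge (F+G)(7) + J(9) = 16
Step 3: Merge H(12) + I(15) = 27
Step 4: Merge ((F+G)+J)(16) + A(26) = 42
Step 5: Merge (H+I)(27) + (((F+G)+J)+A)(42) = 69
Read each symbol's code off the tree from the root (left child = 0, right child = 1).

Codes:
  J: 101 (length 3)
  I: 01 (length 2)
  G: 1001 (length 4)
  F: 1000 (length 4)
  H: 00 (length 2)
  A: 11 (length 2)
Average code length: 161/69 = 2.3333 bits/symbol


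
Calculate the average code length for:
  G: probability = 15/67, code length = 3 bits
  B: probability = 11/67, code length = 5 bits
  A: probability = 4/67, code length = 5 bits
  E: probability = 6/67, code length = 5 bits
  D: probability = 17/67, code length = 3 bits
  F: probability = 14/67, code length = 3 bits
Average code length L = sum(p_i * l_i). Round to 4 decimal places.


Weighted contributions p_i * l_i:
  G: (15/67) * 3 = 45/67
  B: (11/67) * 5 = 55/67
  A: (4/67) * 5 = 20/67
  E: (6/67) * 5 = 30/67
  D: (17/67) * 3 = 51/67
  F: (14/67) * 3 = 42/67
Sum = (45 + 55 + 20 + 30 + 51 + 42)/67 = 243/67

L = 243/67 = 3.6269 bits/symbol


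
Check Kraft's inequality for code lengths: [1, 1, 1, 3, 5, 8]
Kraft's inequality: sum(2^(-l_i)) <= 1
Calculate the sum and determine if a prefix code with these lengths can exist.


Sum = 2^(-1) + 2^(-1) + 2^(-1) + 2^(-3) + 2^(-5) + 2^(-8)
    = 0.5 + 0.5 + 0.5 + 0.125 + 0.03125 + 0.00390625
    = 425/256 = 1.66015625
Since 1.66015625 > 1, Kraft's inequality is NOT satisfied.
A prefix code with these lengths CANNOT exist.

Kraft sum = 1.66015625. Not satisfied.


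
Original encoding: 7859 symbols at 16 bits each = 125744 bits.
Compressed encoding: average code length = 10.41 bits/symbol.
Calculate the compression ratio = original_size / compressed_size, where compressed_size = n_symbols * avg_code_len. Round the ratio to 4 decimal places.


original_size = n_symbols * orig_bits = 7859 * 16 = 125744 bits
compressed_size = n_symbols * avg_code_len = 7859 * 10.41 = 81812.19 bits
ratio = original_size / compressed_size = 125744 / 81812.19 = 1.537

Compression ratio = 1.537


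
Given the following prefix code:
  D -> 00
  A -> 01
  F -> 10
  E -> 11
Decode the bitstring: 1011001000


Decoding step by step:
Bits 10 -> F
Bits 11 -> E
Bits 00 -> D
Bits 10 -> F
Bits 00 -> D


Decoded message: FEDFD


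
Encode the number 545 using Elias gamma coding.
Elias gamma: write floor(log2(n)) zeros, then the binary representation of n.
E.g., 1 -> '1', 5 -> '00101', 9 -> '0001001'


num_bits = floor(log2(545)) + 1 = 10
leading_zeros = num_bits - 1 = 9
binary(545) = 1000100001

Elias gamma(545) = '000000000' + '1000100001' = 0000000001000100001 (19 bits)


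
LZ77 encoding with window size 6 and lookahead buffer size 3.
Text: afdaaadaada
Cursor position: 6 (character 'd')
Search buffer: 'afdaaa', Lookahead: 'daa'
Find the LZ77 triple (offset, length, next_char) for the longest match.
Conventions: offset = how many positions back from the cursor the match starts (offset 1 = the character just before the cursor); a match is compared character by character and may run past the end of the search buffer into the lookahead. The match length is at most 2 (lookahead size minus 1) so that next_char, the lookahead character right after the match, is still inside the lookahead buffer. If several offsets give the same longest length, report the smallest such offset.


Try each offset into the search buffer:
  offset=1 (pos 5, char 'a'): match length 0
  offset=2 (pos 4, char 'a'): match length 0
  offset=3 (pos 3, char 'a'): match length 0
  offset=4 (pos 2, char 'd'): match length 2
  offset=5 (pos 1, char 'f'): match length 0
  offset=6 (pos 0, char 'a'): match length 0
Longest match has length 2 at offset 4.
next_char = character at position 6 + 2 = 8 -> 'a'

Best match: offset=4, length=2 (matching 'da' starting at position 2)
LZ77 triple: (4, 2, 'a')


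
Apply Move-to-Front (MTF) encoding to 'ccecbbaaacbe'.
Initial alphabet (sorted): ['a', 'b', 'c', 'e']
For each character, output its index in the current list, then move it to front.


MTF encoding:
'c': index 2 in ['a', 'b', 'c', 'e'] -> ['c', 'a', 'b', 'e']
'c': index 0 in ['c', 'a', 'b', 'e'] -> ['c', 'a', 'b', 'e']
'e': index 3 in ['c', 'a', 'b', 'e'] -> ['e', 'c', 'a', 'b']
'c': index 1 in ['e', 'c', 'a', 'b'] -> ['c', 'e', 'a', 'b']
'b': index 3 in ['c', 'e', 'a', 'b'] -> ['b', 'c', 'e', 'a']
'b': index 0 in ['b', 'c', 'e', 'a'] -> ['b', 'c', 'e', 'a']
'a': index 3 in ['b', 'c', 'e', 'a'] -> ['a', 'b', 'c', 'e']
'a': index 0 in ['a', 'b', 'c', 'e'] -> ['a', 'b', 'c', 'e']
'a': index 0 in ['a', 'b', 'c', 'e'] -> ['a', 'b', 'c', 'e']
'c': index 2 in ['a', 'b', 'c', 'e'] -> ['c', 'a', 'b', 'e']
'b': index 2 in ['c', 'a', 'b', 'e'] -> ['b', 'c', 'a', 'e']
'e': index 3 in ['b', 'c', 'a', 'e'] -> ['e', 'b', 'c', 'a']


Output: [2, 0, 3, 1, 3, 0, 3, 0, 0, 2, 2, 3]


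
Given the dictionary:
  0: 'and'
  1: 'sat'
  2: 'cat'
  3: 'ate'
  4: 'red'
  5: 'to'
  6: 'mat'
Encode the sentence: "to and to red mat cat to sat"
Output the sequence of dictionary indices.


Look up each word in the dictionary:
  'to' -> 5
  'and' -> 0
  'to' -> 5
  'red' -> 4
  'mat' -> 6
  'cat' -> 2
  'to' -> 5
  'sat' -> 1

Encoded: [5, 0, 5, 4, 6, 2, 5, 1]


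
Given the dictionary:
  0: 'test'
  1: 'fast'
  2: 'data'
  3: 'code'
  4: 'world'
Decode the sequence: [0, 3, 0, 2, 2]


Look up each index in the dictionary:
  0 -> 'test'
  3 -> 'code'
  0 -> 'test'
  2 -> 'data'
  2 -> 'data'

Decoded: "test code test data data"


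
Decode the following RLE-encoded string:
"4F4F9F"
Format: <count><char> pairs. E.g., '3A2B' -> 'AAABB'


Expanding each <count><char> pair:
  4F -> 'FFFF'
  4F -> 'FFFF'
  9F -> 'FFFFFFFFF'

Decoded = FFFFFFFFFFFFFFFFF


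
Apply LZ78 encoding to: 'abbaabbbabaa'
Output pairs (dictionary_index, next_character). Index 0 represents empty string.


LZ78 encoding steps:
Dictionary: {0: ''}
Step 1: w='' (idx 0), next='a' -> output (0, 'a'), add 'a' as idx 1
Step 2: w='' (idx 0), next='b' -> output (0, 'b'), add 'b' as idx 2
Step 3: w='b' (idx 2), next='a' -> output (2, 'a'), add 'ba' as idx 3
Step 4: w='a' (idx 1), next='b' -> output (1, 'b'), add 'ab' as idx 4
Step 5: w='b' (idx 2), next='b' -> output (2, 'b'), add 'bb' as idx 5
Step 6: w='ab' (idx 4), next='a' -> output (4, 'a'), add 'aba' as idx 6
Step 7: w='a' (idx 1), end of input -> output (1, '')


Encoded: [(0, 'a'), (0, 'b'), (2, 'a'), (1, 'b'), (2, 'b'), (4, 'a'), (1, '')]


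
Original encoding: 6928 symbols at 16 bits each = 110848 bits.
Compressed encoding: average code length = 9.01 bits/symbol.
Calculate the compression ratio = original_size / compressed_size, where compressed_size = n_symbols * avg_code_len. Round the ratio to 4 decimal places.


original_size = n_symbols * orig_bits = 6928 * 16 = 110848 bits
compressed_size = n_symbols * avg_code_len = 6928 * 9.01 = 62421.28 bits
ratio = original_size / compressed_size = 110848 / 62421.28 = 1.7758

Compression ratio = 1.7758


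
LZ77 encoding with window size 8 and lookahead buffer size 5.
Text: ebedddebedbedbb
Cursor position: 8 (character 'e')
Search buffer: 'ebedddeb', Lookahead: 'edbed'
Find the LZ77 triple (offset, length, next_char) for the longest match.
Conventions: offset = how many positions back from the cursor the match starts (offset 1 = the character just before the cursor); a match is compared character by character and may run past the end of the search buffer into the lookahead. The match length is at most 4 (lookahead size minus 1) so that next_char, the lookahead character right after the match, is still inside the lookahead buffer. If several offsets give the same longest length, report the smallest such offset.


Try each offset into the search buffer:
  offset=1 (pos 7, char 'b'): match length 0
  offset=2 (pos 6, char 'e'): match length 1
  offset=3 (pos 5, char 'd'): match length 0
  offset=4 (pos 4, char 'd'): match length 0
  offset=5 (pos 3, char 'd'): match length 0
  offset=6 (pos 2, char 'e'): match length 2
  offset=7 (pos 1, char 'b'): match length 0
  offset=8 (pos 0, char 'e'): match length 1
Longest match has length 2 at offset 6.
next_char = character at position 8 + 2 = 10 -> 'b'

Best match: offset=6, length=2 (matching 'ed' starting at position 2)
LZ77 triple: (6, 2, 'b')


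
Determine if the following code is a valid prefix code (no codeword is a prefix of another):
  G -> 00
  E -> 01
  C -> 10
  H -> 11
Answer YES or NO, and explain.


Checking each pair (does one codeword prefix another?):
  G='00' vs E='01': no prefix
  G='00' vs C='10': no prefix
  G='00' vs H='11': no prefix
  E='01' vs G='00': no prefix
  E='01' vs C='10': no prefix
  E='01' vs H='11': no prefix
  C='10' vs G='00': no prefix
  C='10' vs E='01': no prefix
  C='10' vs H='11': no prefix
  H='11' vs G='00': no prefix
  H='11' vs E='01': no prefix
  H='11' vs C='10': no prefix
No violation found over all pairs.

YES -- this is a valid prefix code. No codeword is a prefix of any other codeword.


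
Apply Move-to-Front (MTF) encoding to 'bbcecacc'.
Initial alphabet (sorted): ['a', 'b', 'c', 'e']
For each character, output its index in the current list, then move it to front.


MTF encoding:
'b': index 1 in ['a', 'b', 'c', 'e'] -> ['b', 'a', 'c', 'e']
'b': index 0 in ['b', 'a', 'c', 'e'] -> ['b', 'a', 'c', 'e']
'c': index 2 in ['b', 'a', 'c', 'e'] -> ['c', 'b', 'a', 'e']
'e': index 3 in ['c', 'b', 'a', 'e'] -> ['e', 'c', 'b', 'a']
'c': index 1 in ['e', 'c', 'b', 'a'] -> ['c', 'e', 'b', 'a']
'a': index 3 in ['c', 'e', 'b', 'a'] -> ['a', 'c', 'e', 'b']
'c': index 1 in ['a', 'c', 'e', 'b'] -> ['c', 'a', 'e', 'b']
'c': index 0 in ['c', 'a', 'e', 'b'] -> ['c', 'a', 'e', 'b']


Output: [1, 0, 2, 3, 1, 3, 1, 0]


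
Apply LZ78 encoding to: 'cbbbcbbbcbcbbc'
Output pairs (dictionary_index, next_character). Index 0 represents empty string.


LZ78 encoding steps:
Dictionary: {0: ''}
Step 1: w='' (idx 0), next='c' -> output (0, 'c'), add 'c' as idx 1
Step 2: w='' (idx 0), next='b' -> output (0, 'b'), add 'b' as idx 2
Step 3: w='b' (idx 2), next='b' -> output (2, 'b'), add 'bb' as idx 3
Step 4: w='c' (idx 1), next='b' -> output (1, 'b'), add 'cb' as idx 4
Step 5: w='bb' (idx 3), next='c' -> output (3, 'c'), add 'bbc' as idx 5
Step 6: w='b' (idx 2), next='c' -> output (2, 'c'), add 'bc' as idx 6
Step 7: w='bbc' (idx 5), end of input -> output (5, '')


Encoded: [(0, 'c'), (0, 'b'), (2, 'b'), (1, 'b'), (3, 'c'), (2, 'c'), (5, '')]


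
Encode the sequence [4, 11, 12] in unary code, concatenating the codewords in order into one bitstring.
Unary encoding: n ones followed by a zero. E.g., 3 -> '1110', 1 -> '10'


Encode each number as n ones followed by a terminating 0:
  4 -> 11110 (5 bits)
  11 -> 111111111110 (12 bits)
  12 -> 1111111111110 (13 bits)
Total length = 5 + 12 + 13 = 30 bits.

Unary([4, 11, 12]) = 111101111111111101111111111110 (30 bits)


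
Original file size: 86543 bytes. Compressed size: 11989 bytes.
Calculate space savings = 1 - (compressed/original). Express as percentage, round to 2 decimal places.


ratio = compressed/original = 11989/86543 = 0.138532
savings = 1 - ratio = 1 - 0.138532 = 0.861468
as a percentage: 0.861468 * 100 = 86.15%

Space savings = 1 - 11989/86543 = 86.15%


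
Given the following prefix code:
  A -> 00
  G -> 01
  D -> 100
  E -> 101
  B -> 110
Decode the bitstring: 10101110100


Decoding step by step:
Bits 101 -> E
Bits 01 -> G
Bits 110 -> B
Bits 100 -> D


Decoded message: EGBD


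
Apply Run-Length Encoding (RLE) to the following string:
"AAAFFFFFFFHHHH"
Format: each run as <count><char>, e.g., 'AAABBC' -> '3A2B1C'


Scanning runs left to right:
  i=0: run of 'A' x 3 -> '3A'
  i=3: run of 'F' x 7 -> '7F'
  i=10: run of 'H' x 4 -> '4H'

RLE = 3A7F4H


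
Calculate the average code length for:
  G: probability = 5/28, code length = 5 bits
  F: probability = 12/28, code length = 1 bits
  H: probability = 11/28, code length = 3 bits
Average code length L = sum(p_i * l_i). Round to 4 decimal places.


Weighted contributions p_i * l_i:
  G: (5/28) * 5 = 25/28
  F: (12/28) * 1 = 12/28
  H: (11/28) * 3 = 33/28
Sum = (25 + 12 + 33)/28 = 70/28

L = 70/28 = 2.5000 bits/symbol


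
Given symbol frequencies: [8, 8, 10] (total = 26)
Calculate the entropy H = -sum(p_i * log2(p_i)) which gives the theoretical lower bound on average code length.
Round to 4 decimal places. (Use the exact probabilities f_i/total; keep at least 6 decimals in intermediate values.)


Per-symbol terms -p_i * log2(p_i) with p_i = f_i/26:
  p = 8/26 = 0.307692: log2(p) = -1.700440, -p*log2(p) = 0.523212
  p = 8/26 = 0.307692: log2(p) = -1.700440, -p*log2(p) = 0.523212
  p = 10/26 = 0.384615: log2(p) = -1.378512, -p*log2(p) = 0.530197
H = 0.523212 + 0.523212 + 0.530197 = 1.576621

H = 1.5766 bits/symbol


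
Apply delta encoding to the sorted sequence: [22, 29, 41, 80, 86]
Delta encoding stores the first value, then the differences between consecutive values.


First value: 22
Deltas:
  29 - 22 = 7
  41 - 29 = 12
  80 - 41 = 39
  86 - 80 = 6


Delta encoded: [22, 7, 12, 39, 6]


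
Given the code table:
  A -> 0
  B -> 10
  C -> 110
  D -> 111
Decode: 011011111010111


Decoding:
0 -> A
110 -> C
111 -> D
110 -> C
10 -> B
111 -> D


Result: ACDCBD


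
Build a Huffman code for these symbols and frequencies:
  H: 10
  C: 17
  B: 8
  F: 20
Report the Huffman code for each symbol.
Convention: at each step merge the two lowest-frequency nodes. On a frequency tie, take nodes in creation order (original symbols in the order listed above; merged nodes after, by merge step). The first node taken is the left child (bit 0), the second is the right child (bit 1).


Huffman tree construction:
Step 1: Merge B(8) + H(10) = 18
Step 2: Merge C(17) + (B+H)(18) = 35
Step 3: Merge F(20) + (C+(B+H))(35) = 55
Read each symbol's code off the tree from the root (left child = 0, right child = 1).

Codes:
  H: 111 (length 3)
  C: 10 (length 2)
  B: 110 (length 3)
  F: 0 (length 1)
Average code length: 108/55 = 1.9636 bits/symbol


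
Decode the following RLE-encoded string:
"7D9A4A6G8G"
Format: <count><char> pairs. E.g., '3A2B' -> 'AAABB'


Expanding each <count><char> pair:
  7D -> 'DDDDDDD'
  9A -> 'AAAAAAAAA'
  4A -> 'AAAA'
  6G -> 'GGGGGG'
  8G -> 'GGGGGGGG'

Decoded = DDDDDDDAAAAAAAAAAAAAGGGGGGGGGGGGGG


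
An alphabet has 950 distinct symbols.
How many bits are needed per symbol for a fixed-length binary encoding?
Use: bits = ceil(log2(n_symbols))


log2(950) = 9.8918
Bracket: 2^9 = 512 < 950 <= 2^10 = 1024
So ceil(log2(950)) = 10

bits = ceil(log2(950)) = ceil(9.8918) = 10 bits


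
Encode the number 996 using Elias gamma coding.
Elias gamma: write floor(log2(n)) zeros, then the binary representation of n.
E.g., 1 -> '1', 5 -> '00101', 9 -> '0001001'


num_bits = floor(log2(996)) + 1 = 10
leading_zeros = num_bits - 1 = 9
binary(996) = 1111100100

Elias gamma(996) = '000000000' + '1111100100' = 0000000001111100100 (19 bits)


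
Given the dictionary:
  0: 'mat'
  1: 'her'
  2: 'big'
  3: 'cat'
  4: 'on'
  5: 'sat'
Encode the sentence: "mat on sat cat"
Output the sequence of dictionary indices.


Look up each word in the dictionary:
  'mat' -> 0
  'on' -> 4
  'sat' -> 5
  'cat' -> 3

Encoded: [0, 4, 5, 3]


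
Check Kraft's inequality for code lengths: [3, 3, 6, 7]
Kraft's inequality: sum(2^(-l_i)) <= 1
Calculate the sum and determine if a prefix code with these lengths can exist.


Sum = 2^(-3) + 2^(-3) + 2^(-6) + 2^(-7)
    = 0.125 + 0.125 + 0.015625 + 0.0078125
    = 35/128 = 0.2734375
Since 0.2734375 <= 1, Kraft's inequality IS satisfied.
A prefix code with these lengths CAN exist.

Kraft sum = 0.2734375. Satisfied.


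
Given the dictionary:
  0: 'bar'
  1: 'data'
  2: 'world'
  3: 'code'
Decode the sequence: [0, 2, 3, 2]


Look up each index in the dictionary:
  0 -> 'bar'
  2 -> 'world'
  3 -> 'code'
  2 -> 'world'

Decoded: "bar world code world"


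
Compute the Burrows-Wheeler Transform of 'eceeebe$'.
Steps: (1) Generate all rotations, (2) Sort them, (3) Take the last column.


Rotations (sorted):
  0: $eceeebe -> last char: e
  1: be$eceee -> last char: e
  2: ceeebe$e -> last char: e
  3: e$eceeeb -> last char: b
  4: ebe$ecee -> last char: e
  5: eceeebe$ -> last char: $
  6: eebe$ece -> last char: e
  7: eeebe$ec -> last char: c


BWT = eeebe$ec


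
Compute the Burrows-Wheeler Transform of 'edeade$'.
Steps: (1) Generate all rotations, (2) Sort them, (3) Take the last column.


Rotations (sorted):
  0: $edeade -> last char: e
  1: ade$ede -> last char: e
  2: de$edea -> last char: a
  3: deade$e -> last char: e
  4: e$edead -> last char: d
  5: eade$ed -> last char: d
  6: edeade$ -> last char: $


BWT = eeaedd$


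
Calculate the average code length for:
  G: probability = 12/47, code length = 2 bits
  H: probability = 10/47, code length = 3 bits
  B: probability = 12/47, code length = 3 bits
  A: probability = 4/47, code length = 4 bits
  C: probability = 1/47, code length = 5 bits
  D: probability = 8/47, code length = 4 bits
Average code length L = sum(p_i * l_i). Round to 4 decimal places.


Weighted contributions p_i * l_i:
  G: (12/47) * 2 = 24/47
  H: (10/47) * 3 = 30/47
  B: (12/47) * 3 = 36/47
  A: (4/47) * 4 = 16/47
  C: (1/47) * 5 = 5/47
  D: (8/47) * 4 = 32/47
Sum = (24 + 30 + 36 + 16 + 5 + 32)/47 = 143/47

L = 143/47 = 3.0426 bits/symbol


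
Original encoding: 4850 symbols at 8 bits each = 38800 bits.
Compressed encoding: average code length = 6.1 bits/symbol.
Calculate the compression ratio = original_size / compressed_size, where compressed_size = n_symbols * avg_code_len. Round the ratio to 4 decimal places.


original_size = n_symbols * orig_bits = 4850 * 8 = 38800 bits
compressed_size = n_symbols * avg_code_len = 4850 * 6.1 = 29585.0 bits
ratio = original_size / compressed_size = 38800 / 29585.0 = 1.3115

Compression ratio = 1.3115


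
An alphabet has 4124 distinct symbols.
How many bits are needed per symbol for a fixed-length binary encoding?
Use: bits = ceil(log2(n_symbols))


log2(4124) = 12.0098
Bracket: 2^12 = 4096 < 4124 <= 2^13 = 8192
So ceil(log2(4124)) = 13

bits = ceil(log2(4124)) = ceil(12.0098) = 13 bits


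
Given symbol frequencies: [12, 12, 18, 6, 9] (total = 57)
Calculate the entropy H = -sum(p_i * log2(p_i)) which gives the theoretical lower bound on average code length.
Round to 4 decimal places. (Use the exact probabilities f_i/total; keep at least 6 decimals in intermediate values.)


Per-symbol terms -p_i * log2(p_i) with p_i = f_i/57:
  p = 12/57 = 0.210526: log2(p) = -2.247928, -p*log2(p) = 0.473248
  p = 12/57 = 0.210526: log2(p) = -2.247928, -p*log2(p) = 0.473248
  p = 18/57 = 0.315789: log2(p) = -1.662965, -p*log2(p) = 0.525147
  p = 6/57 = 0.105263: log2(p) = -3.247928, -p*log2(p) = 0.341887
  p = 9/57 = 0.157895: log2(p) = -2.662965, -p*log2(p) = 0.420468
H = 0.473248 + 0.473248 + 0.525147 + 0.341887 + 0.420468 = 2.233998

H = 2.234 bits/symbol


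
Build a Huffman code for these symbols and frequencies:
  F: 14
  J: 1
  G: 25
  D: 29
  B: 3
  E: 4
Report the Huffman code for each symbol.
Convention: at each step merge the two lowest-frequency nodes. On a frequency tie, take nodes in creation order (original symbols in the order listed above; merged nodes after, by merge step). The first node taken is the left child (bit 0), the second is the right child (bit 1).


Huffman tree construction:
Step 1: Merge J(1) + B(3) = 4
Step 2: Merge E(4) + (J+B)(4) = 8
Step 3: Merge (E+(J+B))(8) + F(14) = 22
Step 4: Merge ((E+(J+B))+F)(22) + G(25) = 47
Step 5: Merge D(29) + (((E+(J+B))+F)+G)(47) = 76
Read each symbol's code off the tree from the root (left child = 0, right child = 1).

Codes:
  F: 101 (length 3)
  J: 10010 (length 5)
  G: 11 (length 2)
  D: 0 (length 1)
  B: 10011 (length 5)
  E: 1000 (length 4)
Average code length: 157/76 = 2.0658 bits/symbol


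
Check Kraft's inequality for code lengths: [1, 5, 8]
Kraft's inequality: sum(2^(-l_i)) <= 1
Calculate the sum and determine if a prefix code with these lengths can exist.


Sum = 2^(-1) + 2^(-5) + 2^(-8)
    = 0.5 + 0.03125 + 0.00390625
    = 137/256 = 0.53515625
Since 0.53515625 <= 1, Kraft's inequality IS satisfied.
A prefix code with these lengths CAN exist.

Kraft sum = 0.53515625. Satisfied.


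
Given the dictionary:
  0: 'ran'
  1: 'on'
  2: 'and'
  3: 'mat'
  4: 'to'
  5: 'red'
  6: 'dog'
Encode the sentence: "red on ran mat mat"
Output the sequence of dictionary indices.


Look up each word in the dictionary:
  'red' -> 5
  'on' -> 1
  'ran' -> 0
  'mat' -> 3
  'mat' -> 3

Encoded: [5, 1, 0, 3, 3]


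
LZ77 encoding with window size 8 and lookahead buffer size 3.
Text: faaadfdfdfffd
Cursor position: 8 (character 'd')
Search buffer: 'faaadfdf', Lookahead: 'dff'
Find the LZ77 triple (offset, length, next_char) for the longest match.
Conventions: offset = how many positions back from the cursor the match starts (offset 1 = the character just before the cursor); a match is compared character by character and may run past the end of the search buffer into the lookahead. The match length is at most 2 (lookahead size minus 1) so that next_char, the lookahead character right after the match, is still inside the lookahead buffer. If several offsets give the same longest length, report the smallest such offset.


Try each offset into the search buffer:
  offset=1 (pos 7, char 'f'): match length 0
  offset=2 (pos 6, char 'd'): match length 2
  offset=3 (pos 5, char 'f'): match length 0
  offset=4 (pos 4, char 'd'): match length 2
  offset=5 (pos 3, char 'a'): match length 0
  offset=6 (pos 2, char 'a'): match length 0
  offset=7 (pos 1, char 'a'): match length 0
  offset=8 (pos 0, char 'f'): match length 0
Longest match has length 2, found at offsets 2, 4; take the smallest, offset 2.
next_char = character at position 8 + 2 = 10 -> 'f'

Best match: offset=2, length=2 (matching 'df' starting at position 6)
LZ77 triple: (2, 2, 'f')


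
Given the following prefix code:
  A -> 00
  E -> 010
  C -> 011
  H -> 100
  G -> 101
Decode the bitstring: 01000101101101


Decoding step by step:
Bits 010 -> E
Bits 00 -> A
Bits 101 -> G
Bits 101 -> G
Bits 101 -> G


Decoded message: EAGGG


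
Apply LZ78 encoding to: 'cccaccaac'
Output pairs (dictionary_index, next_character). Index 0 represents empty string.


LZ78 encoding steps:
Dictionary: {0: ''}
Step 1: w='' (idx 0), next='c' -> output (0, 'c'), add 'c' as idx 1
Step 2: w='c' (idx 1), next='c' -> output (1, 'c'), add 'cc' as idx 2
Step 3: w='' (idx 0), next='a' -> output (0, 'a'), add 'a' as idx 3
Step 4: w='cc' (idx 2), next='a' -> output (2, 'a'), add 'cca' as idx 4
Step 5: w='a' (idx 3), next='c' -> output (3, 'c'), add 'ac' as idx 5


Encoded: [(0, 'c'), (1, 'c'), (0, 'a'), (2, 'a'), (3, 'c')]


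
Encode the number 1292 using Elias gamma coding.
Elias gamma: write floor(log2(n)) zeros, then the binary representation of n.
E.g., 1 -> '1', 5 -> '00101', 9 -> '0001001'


num_bits = floor(log2(1292)) + 1 = 11
leading_zeros = num_bits - 1 = 10
binary(1292) = 10100001100

Elias gamma(1292) = '0000000000' + '10100001100' = 000000000010100001100 (21 bits)


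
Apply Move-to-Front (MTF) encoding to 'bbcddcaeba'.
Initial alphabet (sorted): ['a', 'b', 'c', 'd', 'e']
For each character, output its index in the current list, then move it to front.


MTF encoding:
'b': index 1 in ['a', 'b', 'c', 'd', 'e'] -> ['b', 'a', 'c', 'd', 'e']
'b': index 0 in ['b', 'a', 'c', 'd', 'e'] -> ['b', 'a', 'c', 'd', 'e']
'c': index 2 in ['b', 'a', 'c', 'd', 'e'] -> ['c', 'b', 'a', 'd', 'e']
'd': index 3 in ['c', 'b', 'a', 'd', 'e'] -> ['d', 'c', 'b', 'a', 'e']
'd': index 0 in ['d', 'c', 'b', 'a', 'e'] -> ['d', 'c', 'b', 'a', 'e']
'c': index 1 in ['d', 'c', 'b', 'a', 'e'] -> ['c', 'd', 'b', 'a', 'e']
'a': index 3 in ['c', 'd', 'b', 'a', 'e'] -> ['a', 'c', 'd', 'b', 'e']
'e': index 4 in ['a', 'c', 'd', 'b', 'e'] -> ['e', 'a', 'c', 'd', 'b']
'b': index 4 in ['e', 'a', 'c', 'd', 'b'] -> ['b', 'e', 'a', 'c', 'd']
'a': index 2 in ['b', 'e', 'a', 'c', 'd'] -> ['a', 'b', 'e', 'c', 'd']


Output: [1, 0, 2, 3, 0, 1, 3, 4, 4, 2]


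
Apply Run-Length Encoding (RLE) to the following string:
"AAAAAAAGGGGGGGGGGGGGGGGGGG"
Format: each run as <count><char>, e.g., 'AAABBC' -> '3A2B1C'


Scanning runs left to right:
  i=0: run of 'A' x 7 -> '7A'
  i=7: run of 'G' x 19 -> '19G'

RLE = 7A19G


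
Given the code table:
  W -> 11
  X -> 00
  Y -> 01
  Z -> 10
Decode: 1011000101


Decoding:
10 -> Z
11 -> W
00 -> X
01 -> Y
01 -> Y


Result: ZWXYY


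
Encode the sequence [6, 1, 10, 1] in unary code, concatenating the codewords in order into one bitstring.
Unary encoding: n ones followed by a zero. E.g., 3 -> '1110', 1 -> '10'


Encode each number as n ones followed by a terminating 0:
  6 -> 1111110 (7 bits)
  1 -> 10 (2 bits)
  10 -> 11111111110 (11 bits)
  1 -> 10 (2 bits)
Total length = 7 + 2 + 11 + 2 = 22 bits.

Unary([6, 1, 10, 1]) = 1111110101111111111010 (22 bits)


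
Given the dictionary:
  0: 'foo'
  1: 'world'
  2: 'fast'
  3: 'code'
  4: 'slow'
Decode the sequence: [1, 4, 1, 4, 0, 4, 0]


Look up each index in the dictionary:
  1 -> 'world'
  4 -> 'slow'
  1 -> 'world'
  4 -> 'slow'
  0 -> 'foo'
  4 -> 'slow'
  0 -> 'foo'

Decoded: "world slow world slow foo slow foo"


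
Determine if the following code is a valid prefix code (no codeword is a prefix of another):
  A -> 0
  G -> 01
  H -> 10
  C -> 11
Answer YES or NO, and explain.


Checking each pair (does one codeword prefix another?):
  A='0' vs G='01': prefix -- VIOLATION

NO -- this is NOT a valid prefix code. A (0) is a prefix of G (01).


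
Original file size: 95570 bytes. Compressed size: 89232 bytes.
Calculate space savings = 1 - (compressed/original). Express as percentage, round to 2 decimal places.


ratio = compressed/original = 89232/95570 = 0.933682
savings = 1 - ratio = 1 - 0.933682 = 0.066318
as a percentage: 0.066318 * 100 = 6.63%

Space savings = 1 - 89232/95570 = 6.63%


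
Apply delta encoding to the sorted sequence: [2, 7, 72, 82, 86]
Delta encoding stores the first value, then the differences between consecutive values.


First value: 2
Deltas:
  7 - 2 = 5
  72 - 7 = 65
  82 - 72 = 10
  86 - 82 = 4


Delta encoded: [2, 5, 65, 10, 4]


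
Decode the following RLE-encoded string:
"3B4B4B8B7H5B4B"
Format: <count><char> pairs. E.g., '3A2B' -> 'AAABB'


Expanding each <count><char> pair:
  3B -> 'BBB'
  4B -> 'BBBB'
  4B -> 'BBBB'
  8B -> 'BBBBBBBB'
  7H -> 'HHHHHHH'
  5B -> 'BBBBB'
  4B -> 'BBBB'

Decoded = BBBBBBBBBBBBBBBBBBBHHHHHHHBBBBBBBBB


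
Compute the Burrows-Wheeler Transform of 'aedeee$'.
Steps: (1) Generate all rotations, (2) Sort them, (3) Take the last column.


Rotations (sorted):
  0: $aedeee -> last char: e
  1: aedeee$ -> last char: $
  2: deee$ae -> last char: e
  3: e$aedee -> last char: e
  4: edeee$a -> last char: a
  5: ee$aede -> last char: e
  6: eee$aed -> last char: d


BWT = e$eeaed


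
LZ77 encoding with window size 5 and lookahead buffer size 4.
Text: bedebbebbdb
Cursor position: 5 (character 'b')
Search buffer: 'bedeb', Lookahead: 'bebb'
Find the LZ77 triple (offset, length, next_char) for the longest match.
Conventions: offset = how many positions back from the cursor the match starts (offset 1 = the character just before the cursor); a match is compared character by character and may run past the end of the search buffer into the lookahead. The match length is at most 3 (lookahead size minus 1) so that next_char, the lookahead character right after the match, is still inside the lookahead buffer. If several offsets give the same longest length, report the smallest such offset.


Try each offset into the search buffer:
  offset=1 (pos 4, char 'b'): match length 1
  offset=2 (pos 3, char 'e'): match length 0
  offset=3 (pos 2, char 'd'): match length 0
  offset=4 (pos 1, char 'e'): match length 0
  offset=5 (pos 0, char 'b'): match length 2
Longest match has length 2 at offset 5.
next_char = character at position 5 + 2 = 7 -> 'b'

Best match: offset=5, length=2 (matching 'be' starting at position 0)
LZ77 triple: (5, 2, 'b')


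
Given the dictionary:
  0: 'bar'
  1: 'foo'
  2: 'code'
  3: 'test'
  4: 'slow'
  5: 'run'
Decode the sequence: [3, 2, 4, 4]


Look up each index in the dictionary:
  3 -> 'test'
  2 -> 'code'
  4 -> 'slow'
  4 -> 'slow'

Decoded: "test code slow slow"


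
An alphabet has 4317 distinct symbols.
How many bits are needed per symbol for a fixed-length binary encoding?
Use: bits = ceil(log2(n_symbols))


log2(4317) = 12.0758
Bracket: 2^12 = 4096 < 4317 <= 2^13 = 8192
So ceil(log2(4317)) = 13

bits = ceil(log2(4317)) = ceil(12.0758) = 13 bits


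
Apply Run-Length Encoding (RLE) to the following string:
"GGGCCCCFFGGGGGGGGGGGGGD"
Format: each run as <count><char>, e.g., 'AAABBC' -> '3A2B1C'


Scanning runs left to right:
  i=0: run of 'G' x 3 -> '3G'
  i=3: run of 'C' x 4 -> '4C'
  i=7: run of 'F' x 2 -> '2F'
  i=9: run of 'G' x 13 -> '13G'
  i=22: run of 'D' x 1 -> '1D'

RLE = 3G4C2F13G1D


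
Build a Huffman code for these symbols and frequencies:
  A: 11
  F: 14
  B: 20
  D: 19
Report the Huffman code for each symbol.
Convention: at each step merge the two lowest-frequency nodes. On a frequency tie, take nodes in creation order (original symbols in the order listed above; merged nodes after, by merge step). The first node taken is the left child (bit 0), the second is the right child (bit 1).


Huffman tree construction:
Step 1: Merge A(11) + F(14) = 25
Step 2: Merge D(19) + B(20) = 39
Step 3: Merge (A+F)(25) + (D+B)(39) = 64
Read each symbol's code off the tree from the root (left child = 0, right child = 1).

Codes:
  A: 00 (length 2)
  F: 01 (length 2)
  B: 11 (length 2)
  D: 10 (length 2)
Average code length: 128/64 = 2.0000 bits/symbol


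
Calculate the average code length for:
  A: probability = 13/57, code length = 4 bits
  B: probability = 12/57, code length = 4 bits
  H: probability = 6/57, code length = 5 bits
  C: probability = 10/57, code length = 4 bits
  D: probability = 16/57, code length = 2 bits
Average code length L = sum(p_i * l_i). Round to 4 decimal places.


Weighted contributions p_i * l_i:
  A: (13/57) * 4 = 52/57
  B: (12/57) * 4 = 48/57
  H: (6/57) * 5 = 30/57
  C: (10/57) * 4 = 40/57
  D: (16/57) * 2 = 32/57
Sum = (52 + 48 + 30 + 40 + 32)/57 = 202/57

L = 202/57 = 3.5439 bits/symbol


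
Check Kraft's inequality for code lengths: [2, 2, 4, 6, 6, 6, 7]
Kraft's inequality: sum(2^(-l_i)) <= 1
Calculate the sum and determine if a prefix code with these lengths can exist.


Sum = 2^(-2) + 2^(-2) + 2^(-4) + 2^(-6) + 2^(-6) + 2^(-6) + 2^(-7)
    = 0.25 + 0.25 + 0.0625 + 0.015625 + 0.015625 + 0.015625 + 0.0078125
    = 79/128 = 0.6171875
Since 0.6171875 <= 1, Kraft's inequality IS satisfied.
A prefix code with these lengths CAN exist.

Kraft sum = 0.6171875. Satisfied.


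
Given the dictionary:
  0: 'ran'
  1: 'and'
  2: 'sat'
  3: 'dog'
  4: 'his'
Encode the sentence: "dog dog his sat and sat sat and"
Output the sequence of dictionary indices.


Look up each word in the dictionary:
  'dog' -> 3
  'dog' -> 3
  'his' -> 4
  'sat' -> 2
  'and' -> 1
  'sat' -> 2
  'sat' -> 2
  'and' -> 1

Encoded: [3, 3, 4, 2, 1, 2, 2, 1]


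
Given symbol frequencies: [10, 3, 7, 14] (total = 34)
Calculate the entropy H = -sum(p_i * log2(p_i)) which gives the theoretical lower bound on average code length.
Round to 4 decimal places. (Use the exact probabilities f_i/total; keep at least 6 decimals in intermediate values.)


Per-symbol terms -p_i * log2(p_i) with p_i = f_i/34:
  p = 10/34 = 0.294118: log2(p) = -1.765535, -p*log2(p) = 0.519275
  p = 3/34 = 0.088235: log2(p) = -3.502500, -p*log2(p) = 0.309044
  p = 7/34 = 0.205882: log2(p) = -2.280108, -p*log2(p) = 0.469434
  p = 14/34 = 0.411765: log2(p) = -1.280108, -p*log2(p) = 0.527103
H = 0.519275 + 0.309044 + 0.469434 + 0.527103 = 1.824856

H = 1.8249 bits/symbol


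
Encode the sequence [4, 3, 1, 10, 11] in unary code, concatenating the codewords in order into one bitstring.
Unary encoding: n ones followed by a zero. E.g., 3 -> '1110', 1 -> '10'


Encode each number as n ones followed by a terminating 0:
  4 -> 11110 (5 bits)
  3 -> 1110 (4 bits)
  1 -> 10 (2 bits)
  10 -> 11111111110 (11 bits)
  11 -> 111111111110 (12 bits)
Total length = 5 + 4 + 2 + 11 + 12 = 34 bits.

Unary([4, 3, 1, 10, 11]) = 1111011101011111111110111111111110 (34 bits)


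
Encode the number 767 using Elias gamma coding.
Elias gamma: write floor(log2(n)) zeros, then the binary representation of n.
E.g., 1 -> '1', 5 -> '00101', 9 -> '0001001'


num_bits = floor(log2(767)) + 1 = 10
leading_zeros = num_bits - 1 = 9
binary(767) = 1011111111

Elias gamma(767) = '000000000' + '1011111111' = 0000000001011111111 (19 bits)


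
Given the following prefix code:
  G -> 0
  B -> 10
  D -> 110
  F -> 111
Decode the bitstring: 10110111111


Decoding step by step:
Bits 10 -> B
Bits 110 -> D
Bits 111 -> F
Bits 111 -> F


Decoded message: BDFF


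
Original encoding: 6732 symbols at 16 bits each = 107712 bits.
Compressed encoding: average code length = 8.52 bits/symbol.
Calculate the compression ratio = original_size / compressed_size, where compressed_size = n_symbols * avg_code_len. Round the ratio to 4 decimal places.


original_size = n_symbols * orig_bits = 6732 * 16 = 107712 bits
compressed_size = n_symbols * avg_code_len = 6732 * 8.52 = 57356.64 bits
ratio = original_size / compressed_size = 107712 / 57356.64 = 1.8779

Compression ratio = 1.8779


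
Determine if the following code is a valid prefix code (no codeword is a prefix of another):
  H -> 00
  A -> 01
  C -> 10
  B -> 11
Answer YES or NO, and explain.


Checking each pair (does one codeword prefix another?):
  H='00' vs A='01': no prefix
  H='00' vs C='10': no prefix
  H='00' vs B='11': no prefix
  A='01' vs H='00': no prefix
  A='01' vs C='10': no prefix
  A='01' vs B='11': no prefix
  C='10' vs H='00': no prefix
  C='10' vs A='01': no prefix
  C='10' vs B='11': no prefix
  B='11' vs H='00': no prefix
  B='11' vs A='01': no prefix
  B='11' vs C='10': no prefix
No violation found over all pairs.

YES -- this is a valid prefix code. No codeword is a prefix of any other codeword.


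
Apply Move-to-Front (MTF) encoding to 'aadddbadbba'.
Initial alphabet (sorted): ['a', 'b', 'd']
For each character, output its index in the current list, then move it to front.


MTF encoding:
'a': index 0 in ['a', 'b', 'd'] -> ['a', 'b', 'd']
'a': index 0 in ['a', 'b', 'd'] -> ['a', 'b', 'd']
'd': index 2 in ['a', 'b', 'd'] -> ['d', 'a', 'b']
'd': index 0 in ['d', 'a', 'b'] -> ['d', 'a', 'b']
'd': index 0 in ['d', 'a', 'b'] -> ['d', 'a', 'b']
'b': index 2 in ['d', 'a', 'b'] -> ['b', 'd', 'a']
'a': index 2 in ['b', 'd', 'a'] -> ['a', 'b', 'd']
'd': index 2 in ['a', 'b', 'd'] -> ['d', 'a', 'b']
'b': index 2 in ['d', 'a', 'b'] -> ['b', 'd', 'a']
'b': index 0 in ['b', 'd', 'a'] -> ['b', 'd', 'a']
'a': index 2 in ['b', 'd', 'a'] -> ['a', 'b', 'd']


Output: [0, 0, 2, 0, 0, 2, 2, 2, 2, 0, 2]


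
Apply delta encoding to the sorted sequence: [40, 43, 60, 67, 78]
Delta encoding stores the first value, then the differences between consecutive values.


First value: 40
Deltas:
  43 - 40 = 3
  60 - 43 = 17
  67 - 60 = 7
  78 - 67 = 11


Delta encoded: [40, 3, 17, 7, 11]


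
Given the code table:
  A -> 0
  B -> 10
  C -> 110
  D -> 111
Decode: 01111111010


Decoding:
0 -> A
111 -> D
111 -> D
10 -> B
10 -> B


Result: ADDBB


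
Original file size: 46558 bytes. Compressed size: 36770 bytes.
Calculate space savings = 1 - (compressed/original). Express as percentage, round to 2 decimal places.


ratio = compressed/original = 36770/46558 = 0.789768
savings = 1 - ratio = 1 - 0.789768 = 0.210232
as a percentage: 0.210232 * 100 = 21.02%

Space savings = 1 - 36770/46558 = 21.02%


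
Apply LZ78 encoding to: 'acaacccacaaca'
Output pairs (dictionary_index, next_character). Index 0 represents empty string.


LZ78 encoding steps:
Dictionary: {0: ''}
Step 1: w='' (idx 0), next='a' -> output (0, 'a'), add 'a' as idx 1
Step 2: w='' (idx 0), next='c' -> output (0, 'c'), add 'c' as idx 2
Step 3: w='a' (idx 1), next='a' -> output (1, 'a'), add 'aa' as idx 3
Step 4: w='c' (idx 2), next='c' -> output (2, 'c'), add 'cc' as idx 4
Step 5: w='c' (idx 2), next='a' -> output (2, 'a'), add 'ca' as idx 5
Step 6: w='ca' (idx 5), next='a' -> output (5, 'a'), add 'caa' as idx 6
Step 7: w='ca' (idx 5), end of input -> output (5, '')


Encoded: [(0, 'a'), (0, 'c'), (1, 'a'), (2, 'c'), (2, 'a'), (5, 'a'), (5, '')]
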